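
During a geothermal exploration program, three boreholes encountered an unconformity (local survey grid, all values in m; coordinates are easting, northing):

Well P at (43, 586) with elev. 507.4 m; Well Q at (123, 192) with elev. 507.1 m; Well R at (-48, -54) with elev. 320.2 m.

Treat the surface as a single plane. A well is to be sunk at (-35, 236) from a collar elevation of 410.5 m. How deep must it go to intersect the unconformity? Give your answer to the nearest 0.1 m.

29.3 m

Let the plane be z = a·easting + b·northing + c.
Well Q−Well P: 80a − 394b = −0.3;  Well R−Well P: −91a − 640b = −187.2.
Solving gives a = 0.84505, b = 0.17234.
Then c = 507.4 − a·43 − b·586 = 370.07.
At (-35, 236): z_contact = −29.58 + 40.67 + 370.07 = 381.17 m.
Depth below ground = 410.5 − 381.17 = 29.3 m.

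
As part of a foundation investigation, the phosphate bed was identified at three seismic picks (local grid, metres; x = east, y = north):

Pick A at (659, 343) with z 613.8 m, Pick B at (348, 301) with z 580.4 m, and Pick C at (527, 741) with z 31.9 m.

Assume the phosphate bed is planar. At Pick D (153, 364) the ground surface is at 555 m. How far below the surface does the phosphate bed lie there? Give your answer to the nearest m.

118 m

Let the plane be z = a·x + b·y + c.
Pick B−Pick A: −311a − 42b = −33.4;  Pick C−Pick A: −132a + 398b = −581.9.
Solving gives a = 0.29178, b = −1.36529.
Then c = 613.8 − a·659 − b·343 = 889.81.
At (153, 364): z_contact = 44.6 − 497.0 + 889.81 = 437.5 m.
Depth below ground = 555 − 437.5 = 118 m.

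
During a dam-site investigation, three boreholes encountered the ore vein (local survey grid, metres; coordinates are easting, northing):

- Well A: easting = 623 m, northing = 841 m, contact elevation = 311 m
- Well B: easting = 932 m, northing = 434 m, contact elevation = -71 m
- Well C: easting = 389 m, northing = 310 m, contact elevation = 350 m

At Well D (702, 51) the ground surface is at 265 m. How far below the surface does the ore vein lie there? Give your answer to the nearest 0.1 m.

256.2 m

Let the plane be z = a·easting + b·northing + c.
Well B−Well A: 309a − 407b = −382;  Well C−Well A: −234a − 531b = 39.
Solving gives a = −0.84343, b = 0.29823.
Then c = 311 − a·623 − b·841 = 585.64.
At (702, 51): z_contact = −592.09 + 15.21 + 585.64 = 8.76 m.
Depth below ground = 265 − 8.76 = 256.2 m.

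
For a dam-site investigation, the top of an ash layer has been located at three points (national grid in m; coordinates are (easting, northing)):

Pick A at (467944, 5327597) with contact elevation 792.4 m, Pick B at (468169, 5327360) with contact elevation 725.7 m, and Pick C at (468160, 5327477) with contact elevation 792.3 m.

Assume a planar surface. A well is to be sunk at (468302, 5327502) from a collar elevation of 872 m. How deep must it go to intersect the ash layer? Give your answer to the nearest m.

Let the plane be z = a·E + b·N + c.
Pick B−Pick A: 225a − 237b = −66.7;  Pick C−Pick A: 216a − 120b = −0.1.
Solving gives a = 0.32987351, b = 0.59460565.
Then c = 792.4 − a·467944 − b·5327597 = −3321389.23.
At (468302, 5327502): z_contact = 154480.4 + 3167762.8 − 3321389.23 = 854.0 m.
Depth below ground = 872 − 854.0 = 18 m.

18 m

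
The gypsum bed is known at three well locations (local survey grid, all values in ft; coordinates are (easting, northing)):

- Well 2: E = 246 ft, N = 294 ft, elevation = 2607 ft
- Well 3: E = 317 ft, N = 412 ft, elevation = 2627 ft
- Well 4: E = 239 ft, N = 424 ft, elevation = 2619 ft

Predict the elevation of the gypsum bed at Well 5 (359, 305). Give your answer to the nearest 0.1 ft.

2621.4 ft

Let the plane be z = a·E + b·N + c.
Well 3−Well 2: 71a + 118b = 20;  Well 4−Well 2: −7a + 130b = 12.
Solving gives a = 0.11774, b = 0.09865.
Then c = 2607 − a·246 − b·294 = 2549.03.
At (359, 305): z = 42.3 + 30.1 + 2549.03 = 2621.4 ft.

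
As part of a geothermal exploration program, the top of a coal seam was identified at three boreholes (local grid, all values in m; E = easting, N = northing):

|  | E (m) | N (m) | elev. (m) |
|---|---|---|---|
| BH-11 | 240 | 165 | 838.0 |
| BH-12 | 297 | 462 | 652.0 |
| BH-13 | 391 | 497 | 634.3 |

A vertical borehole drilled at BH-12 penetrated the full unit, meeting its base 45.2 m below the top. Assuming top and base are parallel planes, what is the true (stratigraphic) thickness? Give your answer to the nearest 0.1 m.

38.1 m

Two edge vectors: BH-11→BH-12 = (57, 297, -186), BH-11→BH-13 = (151, 332, -203.7).
Normal n = (BH-11→BH-12) × (BH-11→BH-13) = (1253.1, -16475.1, -25923).
So ∂z/∂E = −n_x/n_z = 0.04834 and ∂z/∂N = −n_y/n_z = −0.63554.
|∇z| = √(a²+b²) = 0.63738, so dip δ = arctan(0.63738) = 32.51°.
True thickness = vertical thickness × cos δ = 45.2 × cos 32.51° = 38.1 m.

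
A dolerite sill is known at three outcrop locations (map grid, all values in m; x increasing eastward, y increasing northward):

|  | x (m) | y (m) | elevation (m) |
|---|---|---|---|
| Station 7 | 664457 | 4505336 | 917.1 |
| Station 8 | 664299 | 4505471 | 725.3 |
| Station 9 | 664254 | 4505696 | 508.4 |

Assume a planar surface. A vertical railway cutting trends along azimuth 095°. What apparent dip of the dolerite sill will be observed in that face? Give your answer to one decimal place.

28.6°

Two edge vectors: Station 7→Station 8 = (-158, 135, -191.8), Station 7→Station 9 = (-203, 360, -408.7).
Normal n = (Station 7→Station 8) × (Station 7→Station 9) = (13873.5, -25639.2, -29475).
So ∂z/∂x = −n_x/n_z = 0.47069 and ∂z/∂y = −n_y/n_z = −0.86986.
Unit vector along 095° is (sin 95°, cos 95°) = (0.9962, -0.0872).
Slope in that direction = a·(0.9962) + b·(-0.0872) = 0.54471.
Apparent dip = arctan|0.54471| = 28.6° (true dip is 44.7°, so apparent ≤ true as expected).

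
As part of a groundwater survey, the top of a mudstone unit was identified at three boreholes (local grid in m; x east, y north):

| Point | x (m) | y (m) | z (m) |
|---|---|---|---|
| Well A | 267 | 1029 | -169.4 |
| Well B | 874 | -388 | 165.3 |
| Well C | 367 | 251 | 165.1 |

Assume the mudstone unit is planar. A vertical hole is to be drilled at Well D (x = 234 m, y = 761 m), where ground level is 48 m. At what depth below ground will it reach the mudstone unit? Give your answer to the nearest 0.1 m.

58.6 m

Let the plane be z = a·x + b·y + c.
Well B−Well A: 607a − 1417b = 334.7;  Well C−Well A: 100a − 778b = 334.5.
Solving gives a = −0.646173, b = −0.513004.
Then c = -169.4 − a·267 − b·1029 = 531.01.
At (234, 761): z_contact = −151.20 − 390.40 + 531.01 = -10.59 m.
Depth below ground = 48 − (-10.59) = 58.6 m.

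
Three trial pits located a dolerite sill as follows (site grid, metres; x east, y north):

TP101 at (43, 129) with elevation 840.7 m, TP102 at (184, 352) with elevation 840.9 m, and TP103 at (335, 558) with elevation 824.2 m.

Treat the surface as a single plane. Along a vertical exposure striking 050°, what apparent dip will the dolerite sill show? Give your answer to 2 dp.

16.28°

Let the plane be z = a·x + b·y + c.
TP102−TP101: 141a + 223b = 0.2;  TP103−TP101: 292a + 429b = −16.5.
Solving gives a = −0.81377, b = 0.51543.
Unit vector along 050° is (sin 50°, cos 50°) = (0.7660, 0.6428).
Slope in that direction = a·(0.7660) + b·(0.6428) = −0.29207.
Apparent dip = arctan|0.29207| = 16.28° (true dip is 43.9°, so apparent ≤ true as expected).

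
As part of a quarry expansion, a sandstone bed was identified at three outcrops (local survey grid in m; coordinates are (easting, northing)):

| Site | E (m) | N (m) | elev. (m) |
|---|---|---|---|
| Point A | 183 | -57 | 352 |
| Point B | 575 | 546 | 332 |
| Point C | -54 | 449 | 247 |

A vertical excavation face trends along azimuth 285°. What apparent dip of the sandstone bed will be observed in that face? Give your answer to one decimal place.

10.5°

Two edge vectors: Point A→Point B = (392, 603, -20), Point A→Point C = (-237, 506, -105).
Normal n = (Point A→Point B) × (Point A→Point C) = (-53195, 45900, 341263).
So ∂z/∂E = −n_x/n_z = 0.15588 and ∂z/∂N = −n_y/n_z = −0.13450.
Unit vector along 285° is (sin 285°, cos 285°) = (-0.9659, 0.2588).
Slope in that direction = a·(-0.9659) + b·(0.2588) = −0.18538.
Apparent dip = arctan|0.18538| = 10.5° (true dip is 11.6°, so apparent ≤ true as expected).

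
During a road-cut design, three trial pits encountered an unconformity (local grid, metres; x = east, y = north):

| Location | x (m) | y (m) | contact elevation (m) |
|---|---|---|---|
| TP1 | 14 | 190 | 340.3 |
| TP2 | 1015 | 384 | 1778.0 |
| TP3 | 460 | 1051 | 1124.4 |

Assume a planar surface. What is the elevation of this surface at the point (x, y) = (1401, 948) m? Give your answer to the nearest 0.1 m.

2423.0 m

Two edge vectors: TP1→TP2 = (1001, 194, 1437.7), TP1→TP3 = (446, 861, 784.1).
Normal n = (TP1→TP2) × (TP1→TP3) = (-1085744.3, -143669.9, 775337).
So ∂z/∂x = −n_x/n_z = 1.400351 and ∂z/∂y = −n_y/n_z = 0.185300.
Intercept c from TP1: 340.3 − 19.60 − 35.21 = 285.49.
At (1401, 948): z = 1961.9 + 175.7 + 285.49 = 2423.0 m.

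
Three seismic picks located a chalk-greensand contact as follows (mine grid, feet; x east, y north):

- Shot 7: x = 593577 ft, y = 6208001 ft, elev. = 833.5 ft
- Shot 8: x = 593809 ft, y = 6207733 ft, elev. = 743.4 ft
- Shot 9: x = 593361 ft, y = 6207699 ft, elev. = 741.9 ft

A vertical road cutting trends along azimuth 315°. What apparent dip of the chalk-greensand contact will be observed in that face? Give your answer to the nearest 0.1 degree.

13.5°

Let the plane be z = a·x + b·y + c.
Shot 8−Shot 7: 232a − 268b = −90.1;  Shot 9−Shot 7: −216a − 302b = −91.6.
Solving gives a = −0.02080, b = 0.31819.
Unit vector along 315° is (sin 315°, cos 315°) = (-0.7071, 0.7071).
Slope in that direction = a·(-0.7071) + b·(0.7071) = 0.23970.
Apparent dip = arctan|0.23970| = 13.5° (true dip is 17.7°, so apparent ≤ true as expected).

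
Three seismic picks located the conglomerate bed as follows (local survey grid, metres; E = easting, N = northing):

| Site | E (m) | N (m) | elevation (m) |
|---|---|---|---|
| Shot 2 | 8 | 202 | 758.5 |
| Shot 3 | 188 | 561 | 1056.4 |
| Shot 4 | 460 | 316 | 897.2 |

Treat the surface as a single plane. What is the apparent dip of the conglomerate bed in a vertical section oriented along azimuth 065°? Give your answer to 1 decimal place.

Let the plane be z = a·E + b·N + c.
Shot 3−Shot 2: 180a + 359b = 297.9;  Shot 4−Shot 2: 452a + 114b = 138.7.
Solving gives a = 0.11170, b = 0.77380.
Unit vector along 065° is (sin 65°, cos 65°) = (0.9063, 0.4226).
Slope in that direction = a·(0.9063) + b·(0.4226) = 0.42825.
Apparent dip = arctan|0.42825| = 23.2° (true dip is 38.0°, so apparent ≤ true as expected).

23.2°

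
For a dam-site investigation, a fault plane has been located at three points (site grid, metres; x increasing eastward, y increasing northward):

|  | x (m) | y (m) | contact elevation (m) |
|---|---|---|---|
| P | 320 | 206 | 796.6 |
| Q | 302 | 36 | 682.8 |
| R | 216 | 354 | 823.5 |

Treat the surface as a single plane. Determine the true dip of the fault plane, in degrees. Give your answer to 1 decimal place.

40.5°

Two edge vectors: P→Q = (-18, -170, -113.8), P→R = (-104, 148, 26.9).
Normal n = (P→Q) × (P→R) = (12269.4, 12319.4, -20344).
So ∂z/∂x = −n_x/n_z = 0.60310 and ∂z/∂y = −n_y/n_z = 0.60555.
Gradient magnitude |∇z| = √(a² + b²) = √(0.36373 + 0.36670) = 0.85465.
True dip = arctan(0.85465) = 40.5°, dipping toward SW (azimuth ≈ 225°).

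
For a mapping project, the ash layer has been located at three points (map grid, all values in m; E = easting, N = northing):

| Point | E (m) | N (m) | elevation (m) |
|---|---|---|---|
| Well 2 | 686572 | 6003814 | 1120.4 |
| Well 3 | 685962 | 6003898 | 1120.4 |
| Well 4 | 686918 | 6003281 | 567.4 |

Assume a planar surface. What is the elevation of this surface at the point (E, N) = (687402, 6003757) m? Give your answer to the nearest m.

Let the plane be z = a·E + b·N + c.
Well 3−Well 2: −610a + 84b = 0;  Well 4−Well 2: 346a − 533b = −553.
Solving gives a = 0.15689745, b = 1.13937433.
Then c = 1120.4 − a·686572 − b·6003814 = −6947192.54.
At (687402, 6003757): z = 107851.6 + 6840526.6 − 6947192.54 = 1185.7 m.

1186 m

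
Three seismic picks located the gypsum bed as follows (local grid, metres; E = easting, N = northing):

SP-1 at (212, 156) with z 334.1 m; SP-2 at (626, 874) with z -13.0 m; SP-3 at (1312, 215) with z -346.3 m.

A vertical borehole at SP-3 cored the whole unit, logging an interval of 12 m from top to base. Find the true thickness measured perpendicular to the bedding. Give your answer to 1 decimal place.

Let the plane be z = a·E + b·N + c.
SP-2−SP-1: 414a + 718b = −347.1;  SP-3−SP-1: 1100a + 59b = −680.4.
Solving gives a = −0.61153, b = −0.13082.
|∇z| = √(a²+b²) = 0.62536, so dip δ = arctan(0.62536) = 32.02°.
True thickness = vertical thickness × cos δ = 12 × cos 32.02° = 10.2 m.

10.2 m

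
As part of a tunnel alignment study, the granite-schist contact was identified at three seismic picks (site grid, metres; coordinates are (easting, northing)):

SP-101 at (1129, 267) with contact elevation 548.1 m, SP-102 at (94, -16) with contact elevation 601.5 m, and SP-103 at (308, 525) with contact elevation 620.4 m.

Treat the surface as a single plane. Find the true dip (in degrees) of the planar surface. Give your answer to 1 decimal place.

Two edge vectors: SP-101→SP-102 = (-1035, -283, 53.4), SP-101→SP-103 = (-821, 258, 72.3).
Normal n = (SP-101→SP-102) × (SP-101→SP-103) = (-34238.1, 30989.1, -499373).
So ∂z/∂E = −n_x/n_z = −0.06856 and ∂z/∂N = −n_y/n_z = 0.06206.
Gradient magnitude |∇z| = √(a² + b²) = √(0.00470 + 0.00385) = 0.09248.
True dip = arctan(0.09248) = 5.3°, dipping toward SE (azimuth ≈ 132°).

5.3°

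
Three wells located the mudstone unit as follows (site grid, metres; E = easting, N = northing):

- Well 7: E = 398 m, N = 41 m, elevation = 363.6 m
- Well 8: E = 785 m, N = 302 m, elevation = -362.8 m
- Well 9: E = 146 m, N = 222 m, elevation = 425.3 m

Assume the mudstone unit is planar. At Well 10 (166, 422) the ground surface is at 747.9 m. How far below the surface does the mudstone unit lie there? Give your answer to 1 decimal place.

578.7 m

Two edge vectors: Well 7→Well 8 = (387, 261, -726.4), Well 7→Well 9 = (-252, 181, 61.7).
Normal n = (Well 7→Well 8) × (Well 7→Well 9) = (147582.1, 159174.9, 135819).
So ∂z/∂E = −n_x/n_z = −1.08661 and ∂z/∂N = −n_y/n_z = −1.17196.
Intercept c from Well 7: 363.6 + 432.47 + 48.05 = 844.12.
At (166, 422): z_contact = −180.38 − 494.57 + 844.12 = 169.18 m.
Depth below ground = 747.9 − 169.18 = 578.7 m.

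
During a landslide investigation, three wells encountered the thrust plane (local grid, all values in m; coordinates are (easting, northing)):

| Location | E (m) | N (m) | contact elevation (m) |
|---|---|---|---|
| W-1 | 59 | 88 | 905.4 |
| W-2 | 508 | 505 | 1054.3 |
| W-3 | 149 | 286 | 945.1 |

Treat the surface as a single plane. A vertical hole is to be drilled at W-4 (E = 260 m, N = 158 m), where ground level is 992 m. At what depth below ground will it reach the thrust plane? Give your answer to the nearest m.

Let the plane be z = a·E + b·N + c.
W-2−W-1: 449a + 417b = 148.9;  W-3−W-1: 90a + 198b = 39.7.
Solving gives a = 0.25164, b = 0.08612.
Then c = 905.4 − a·59 − b·88 = 882.97.
At (260, 158): z_contact = 65.4 + 13.6 + 882.97 = 962.0 m.
Depth below ground = 992 − 962.0 = 30 m.

30 m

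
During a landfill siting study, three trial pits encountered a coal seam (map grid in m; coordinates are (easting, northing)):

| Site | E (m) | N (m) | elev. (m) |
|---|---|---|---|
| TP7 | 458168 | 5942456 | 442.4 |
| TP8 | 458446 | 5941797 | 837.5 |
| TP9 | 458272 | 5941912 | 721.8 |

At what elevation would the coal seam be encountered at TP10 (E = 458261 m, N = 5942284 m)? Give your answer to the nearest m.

Two edge vectors: TP7→TP8 = (278, -659, 395.1), TP7→TP9 = (104, -544, 279.4).
Normal n = (TP7→TP8) × (TP7→TP9) = (30809.8, -36582.8, -82696).
So ∂z/∂E = −n_x/n_z = 0.37256699 and ∂z/∂N = −n_y/n_z = −0.44237690.
Intercept c from TP7: 442.4 − 170698.27 + 2628805.25 = 2458549.38.
At (458261, 5942284): z = 170732.9 − 2628729.2 + 2458549.38 = 553.1 m.

553 m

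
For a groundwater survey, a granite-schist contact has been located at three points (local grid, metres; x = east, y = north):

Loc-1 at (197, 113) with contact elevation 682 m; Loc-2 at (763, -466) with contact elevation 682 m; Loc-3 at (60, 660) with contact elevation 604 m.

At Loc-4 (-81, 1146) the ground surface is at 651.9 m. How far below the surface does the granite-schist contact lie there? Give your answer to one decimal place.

113.4 m

Let the plane be z = a·x + b·y + c.
Loc-2−Loc-1: 566a − 579b = 0;  Loc-3−Loc-1: −137a + 547b = −78.
Solving gives a = −0.196119, b = −0.191715.
Then c = 682 − a·197 − b·113 = 742.30.
At (-81, 1146): z_contact = 15.89 − 219.71 + 742.30 = 538.48 m.
Depth below ground = 651.9 − 538.48 = 113.4 m.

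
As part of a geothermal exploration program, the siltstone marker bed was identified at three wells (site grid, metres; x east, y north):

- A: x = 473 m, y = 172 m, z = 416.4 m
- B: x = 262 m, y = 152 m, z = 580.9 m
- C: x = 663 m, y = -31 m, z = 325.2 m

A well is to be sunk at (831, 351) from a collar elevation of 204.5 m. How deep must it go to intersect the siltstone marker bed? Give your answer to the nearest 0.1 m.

Let the plane be z = a·x + b·y + c.
B−A: −211a − 20b = 164.5;  C−A: 190a − 203b = −91.2.
Solving gives a = −0.75521, b = −0.25758.
Then c = 416.4 − a·473 − b·172 = 817.92.
At (831, 351): z_contact = −627.58 − 90.41 + 817.92 = 99.93 m.
Depth below ground = 204.5 − 99.93 = 104.6 m.

104.6 m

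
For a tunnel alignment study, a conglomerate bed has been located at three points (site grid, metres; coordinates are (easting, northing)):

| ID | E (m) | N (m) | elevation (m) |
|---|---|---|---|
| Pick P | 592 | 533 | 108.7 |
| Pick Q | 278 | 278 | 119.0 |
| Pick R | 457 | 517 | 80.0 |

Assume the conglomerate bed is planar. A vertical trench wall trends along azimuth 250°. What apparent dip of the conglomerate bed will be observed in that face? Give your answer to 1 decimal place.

Two edge vectors: Pick P→Pick Q = (-314, -255, 10.3), Pick P→Pick R = (-135, -16, -28.7).
Normal n = (Pick P→Pick Q) × (Pick P→Pick R) = (7483.3, -10402.3, -29401).
So ∂z/∂E = −n_x/n_z = 0.25453 and ∂z/∂N = −n_y/n_z = −0.35381.
Unit vector along 250° is (sin 250°, cos 250°) = (-0.9397, -0.3420).
Slope in that direction = a·(-0.9397) + b·(-0.3420) = −0.11817.
Apparent dip = arctan|0.11817| = 6.7° (true dip is 23.5°, so apparent ≤ true as expected).

6.7°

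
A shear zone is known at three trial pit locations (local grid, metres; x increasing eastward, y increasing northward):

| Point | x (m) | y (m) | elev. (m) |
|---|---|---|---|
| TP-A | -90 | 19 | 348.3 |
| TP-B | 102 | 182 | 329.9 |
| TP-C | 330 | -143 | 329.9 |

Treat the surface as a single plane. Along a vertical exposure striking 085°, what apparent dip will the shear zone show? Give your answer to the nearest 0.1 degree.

Let the plane be z = a·x + b·y + c.
TP-B−TP-A: 192a + 163b = −18.4;  TP-C−TP-A: 420a − 162b = −18.4.
Solving gives a = −0.06006, b = −0.04214.
Unit vector along 085° is (sin 85°, cos 85°) = (0.9962, 0.0872).
Slope in that direction = a·(0.9962) + b·(0.0872) = −0.06351.
Apparent dip = arctan|0.06351| = 3.6° (true dip is 4.2°, so apparent ≤ true as expected).

3.6°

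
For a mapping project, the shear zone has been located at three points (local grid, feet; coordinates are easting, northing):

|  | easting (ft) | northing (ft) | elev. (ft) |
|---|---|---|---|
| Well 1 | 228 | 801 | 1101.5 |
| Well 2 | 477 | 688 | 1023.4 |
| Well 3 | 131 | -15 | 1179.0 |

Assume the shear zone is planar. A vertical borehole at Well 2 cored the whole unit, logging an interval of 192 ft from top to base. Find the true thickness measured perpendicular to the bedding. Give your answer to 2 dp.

181.62 ft

Let the plane be z = a·easting + b·northing + c.
Well 2−Well 1: 249a − 113b = −78.1;  Well 3−Well 1: −97a − 816b = 77.5.
Solving gives a = −0.33850, b = −0.05474.
|∇z| = √(a²+b²) = 0.34289, so dip δ = arctan(0.34289) = 18.93°.
True thickness = vertical thickness × cos δ = 192 × cos 18.93° = 181.62 ft.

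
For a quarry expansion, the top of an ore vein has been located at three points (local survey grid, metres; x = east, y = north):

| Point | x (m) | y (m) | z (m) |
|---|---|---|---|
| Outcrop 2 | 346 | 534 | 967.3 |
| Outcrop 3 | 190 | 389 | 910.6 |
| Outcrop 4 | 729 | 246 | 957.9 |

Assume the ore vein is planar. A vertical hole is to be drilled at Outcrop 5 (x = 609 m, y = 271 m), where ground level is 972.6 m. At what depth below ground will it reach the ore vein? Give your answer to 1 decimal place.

Two edge vectors: Outcrop 2→Outcrop 3 = (-156, -145, -56.7), Outcrop 2→Outcrop 4 = (383, -288, -9.4).
Normal n = (Outcrop 2→Outcrop 3) × (Outcrop 2→Outcrop 4) = (-14966.6, -23182.5, 100463).
So ∂z/∂x = −n_x/n_z = 0.14898 and ∂z/∂y = −n_y/n_z = 0.23076.
Intercept c from Outcrop 2: 967.3 − 51.55 − 123.22 = 792.53.
At (609, 271): z_contact = 90.73 + 62.54 + 792.53 = 945.79 m.
Depth below ground = 972.6 − 945.79 = 26.8 m.

26.8 m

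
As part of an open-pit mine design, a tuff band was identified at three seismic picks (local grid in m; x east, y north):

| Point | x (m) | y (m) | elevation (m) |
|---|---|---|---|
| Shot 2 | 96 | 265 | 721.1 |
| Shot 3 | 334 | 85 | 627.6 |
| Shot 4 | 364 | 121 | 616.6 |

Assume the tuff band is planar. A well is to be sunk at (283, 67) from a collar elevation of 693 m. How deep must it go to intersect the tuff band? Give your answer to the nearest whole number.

46 m

Two edge vectors: Shot 2→Shot 3 = (238, -180, -93.5), Shot 2→Shot 4 = (268, -144, -104.5).
Normal n = (Shot 2→Shot 3) × (Shot 2→Shot 4) = (5346, -187, 13968).
So ∂z/∂x = −n_x/n_z = −0.38273 and ∂z/∂y = −n_y/n_z = 0.01339.
Intercept c from Shot 2: 721.1 + 36.74 − 3.55 = 754.29.
At (283, 67): z_contact = −108.3 + 0.9 + 754.29 = 646.9 m.
Depth below ground = 693 − 646.9 = 46 m.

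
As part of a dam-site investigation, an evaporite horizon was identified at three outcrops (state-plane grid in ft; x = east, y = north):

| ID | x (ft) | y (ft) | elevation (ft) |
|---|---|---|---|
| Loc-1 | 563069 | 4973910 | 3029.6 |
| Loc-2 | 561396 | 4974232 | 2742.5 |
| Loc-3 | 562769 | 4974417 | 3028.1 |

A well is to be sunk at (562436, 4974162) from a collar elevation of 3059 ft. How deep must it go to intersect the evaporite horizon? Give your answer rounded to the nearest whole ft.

124 ft

Two edge vectors: Loc-1→Loc-2 = (-1673, 322, -287.1), Loc-1→Loc-3 = (-300, 507, -1.5).
Normal n = (Loc-1→Loc-2) × (Loc-1→Loc-3) = (145076.7, 83620.5, -751611).
So ∂z/∂x = −n_x/n_z = 0.19302099 and ∂z/∂y = −n_y/n_z = 0.11125502.
Intercept c from Loc-1: 3029.6 − 108684.14 − 553372.48 = −659027.01.
At (562436, 4974162): z_contact = 108562.0 + 553400.5 − 659027.01 = 2935.5 ft.
Depth below ground = 3059 − 2935.5 = 124 ft.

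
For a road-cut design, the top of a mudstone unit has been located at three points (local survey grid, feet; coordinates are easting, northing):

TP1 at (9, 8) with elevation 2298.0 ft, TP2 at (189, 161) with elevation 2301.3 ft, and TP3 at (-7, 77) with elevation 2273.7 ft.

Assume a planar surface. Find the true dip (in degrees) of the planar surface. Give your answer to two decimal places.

21.48°

Let the plane be z = a·easting + b·northing + c.
TP2−TP1: 180a + 153b = 3.3;  TP3−TP1: −16a + 69b = −24.3.
Solving gives a = 0.26538, b = −0.29064.
Gradient magnitude |∇z| = √(a² + b²) = √(0.07042 + 0.08447) = 0.39357.
True dip = arctan(0.39357) = 21.48°, dipping toward NW (azimuth ≈ 318°).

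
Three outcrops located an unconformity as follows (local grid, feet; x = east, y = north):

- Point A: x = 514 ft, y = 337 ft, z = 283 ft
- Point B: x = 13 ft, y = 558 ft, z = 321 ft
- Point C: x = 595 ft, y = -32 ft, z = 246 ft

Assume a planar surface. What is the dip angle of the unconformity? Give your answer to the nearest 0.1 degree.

Two edge vectors: Point A→Point B = (-501, 221, 38), Point A→Point C = (81, -369, -37).
Normal n = (Point A→Point B) × (Point A→Point C) = (5845, -15459, 166968).
So ∂z/∂x = −n_x/n_z = −0.03501 and ∂z/∂y = −n_y/n_z = 0.09259.
Gradient magnitude |∇z| = √(a² + b²) = √(0.00123 + 0.00857) = 0.09898.
True dip = arctan(0.09898) = 5.7°, dipping toward SSE (azimuth ≈ 159°).

5.7°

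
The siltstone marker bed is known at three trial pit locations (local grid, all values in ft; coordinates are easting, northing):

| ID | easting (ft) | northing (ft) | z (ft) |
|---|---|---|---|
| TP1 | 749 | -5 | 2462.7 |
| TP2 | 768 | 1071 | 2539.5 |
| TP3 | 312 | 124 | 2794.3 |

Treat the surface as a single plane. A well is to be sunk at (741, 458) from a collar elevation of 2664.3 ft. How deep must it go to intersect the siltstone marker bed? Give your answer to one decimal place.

Let the plane be z = a·easting + b·northing + c.
TP2−TP1: 19a + 1076b = 76.8;  TP3−TP1: −437a + 129b = 331.6.
Solving gives a = −0.733915, b = 0.084335.
Then c = 2462.7 − a·749 − b·-5 = 3012.82.
At (741, 458): z_contact = −543.83 + 38.63 + 3012.82 = 2507.62 ft.
Depth below ground = 2664.3 − 2507.62 = 156.7 ft.

156.7 ft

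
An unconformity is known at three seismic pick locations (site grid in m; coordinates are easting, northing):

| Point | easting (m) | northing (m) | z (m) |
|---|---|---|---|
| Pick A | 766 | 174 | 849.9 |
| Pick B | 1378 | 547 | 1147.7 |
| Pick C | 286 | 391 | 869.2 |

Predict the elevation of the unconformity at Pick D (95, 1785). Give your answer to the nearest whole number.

1526 m

Two edge vectors: Pick A→Pick B = (612, 373, 297.8), Pick A→Pick C = (-480, 217, 19.3).
Normal n = (Pick A→Pick B) × (Pick A→Pick C) = (-57423.7, -154755.6, 311844).
So ∂z/∂easting = −n_x/n_z = 0.18414 and ∂z/∂northing = −n_y/n_z = 0.49626.
Intercept c from Pick A: 849.9 − 141.05 − 86.35 = 622.50.
At (95, 1785): z = 17.5 + 885.8 + 622.50 = 1525.8 m.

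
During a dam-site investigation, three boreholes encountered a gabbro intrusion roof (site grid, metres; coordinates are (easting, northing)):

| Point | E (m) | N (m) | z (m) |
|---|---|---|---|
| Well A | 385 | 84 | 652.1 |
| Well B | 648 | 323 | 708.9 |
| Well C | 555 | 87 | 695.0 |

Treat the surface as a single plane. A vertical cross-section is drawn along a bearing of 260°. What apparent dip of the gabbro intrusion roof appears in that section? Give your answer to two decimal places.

13.61°

Let the plane be z = a·E + b·N + c.
Well B−Well A: 263a + 239b = 56.8;  Well C−Well A: 170a + 3b = 42.9.
Solving gives a = 0.25307, b = −0.04083.
Unit vector along 260° is (sin 260°, cos 260°) = (-0.9848, -0.1736).
Slope in that direction = a·(-0.9848) + b·(-0.1736) = −0.24214.
Apparent dip = arctan|0.24214| = 13.61° (true dip is 14.4°, so apparent ≤ true as expected).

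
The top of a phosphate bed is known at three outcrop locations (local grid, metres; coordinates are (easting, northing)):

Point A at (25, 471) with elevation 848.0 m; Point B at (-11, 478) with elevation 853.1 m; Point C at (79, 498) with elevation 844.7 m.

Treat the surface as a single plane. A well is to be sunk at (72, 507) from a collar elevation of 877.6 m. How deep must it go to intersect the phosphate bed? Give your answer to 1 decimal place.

Let the plane be z = a·E + b·N + c.
Point B−Point A: −36a + 7b = 5.1;  Point C−Point A: 54a + 27b = −3.3.
Solving gives a = −0.11911, b = 0.11600.
Then c = 848 − a·25 − b·471 = 796.34.
At (72, 507): z_contact = −8.58 + 58.81 + 796.34 = 846.58 m.
Depth below ground = 877.6 − 846.58 = 31.0 m.

31.0 m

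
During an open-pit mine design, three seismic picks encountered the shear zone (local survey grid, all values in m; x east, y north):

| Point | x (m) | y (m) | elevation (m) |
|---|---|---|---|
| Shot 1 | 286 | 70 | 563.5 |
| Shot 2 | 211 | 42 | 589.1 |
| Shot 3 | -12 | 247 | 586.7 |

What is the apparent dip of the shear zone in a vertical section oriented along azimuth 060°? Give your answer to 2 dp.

18.97°

Let the plane be z = a·x + b·y + c.
Shot 2−Shot 1: −75a − 28b = 25.6;  Shot 3−Shot 1: −298a + 177b = 23.2.
Solving gives a = −0.23964, b = −0.27239.
Unit vector along 060° is (sin 60°, cos 60°) = (0.8660, 0.5000).
Slope in that direction = a·(0.8660) + b·(0.5000) = −0.34373.
Apparent dip = arctan|0.34373| = 18.97° (true dip is 19.9°, so apparent ≤ true as expected).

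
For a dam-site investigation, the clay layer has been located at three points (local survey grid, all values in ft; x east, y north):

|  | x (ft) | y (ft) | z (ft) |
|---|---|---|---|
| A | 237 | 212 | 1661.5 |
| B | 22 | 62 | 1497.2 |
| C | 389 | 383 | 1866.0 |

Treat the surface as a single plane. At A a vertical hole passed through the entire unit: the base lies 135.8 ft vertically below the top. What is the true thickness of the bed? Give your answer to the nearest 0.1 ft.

80.0 ft

Two edge vectors: A→B = (-215, -150, -164.3), A→C = (152, 171, 204.5).
Normal n = (A→B) × (A→C) = (-2579.7, 18993.9, -13965).
So ∂z/∂x = −n_x/n_z = −0.18473 and ∂z/∂y = −n_y/n_z = 1.36011.
|∇z| = √(a²+b²) = 1.37259, so dip δ = arctan(1.37259) = 53.92°.
True thickness = vertical thickness × cos δ = 135.8 × cos 53.92° = 80.0 ft.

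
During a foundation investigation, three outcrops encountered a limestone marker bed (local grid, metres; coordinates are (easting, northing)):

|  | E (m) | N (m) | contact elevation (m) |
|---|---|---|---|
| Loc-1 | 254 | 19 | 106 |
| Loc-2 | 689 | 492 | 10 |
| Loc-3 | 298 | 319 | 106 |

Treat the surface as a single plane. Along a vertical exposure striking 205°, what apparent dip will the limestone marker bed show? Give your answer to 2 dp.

4.35°

Two edge vectors: Loc-1→Loc-2 = (435, 473, -96), Loc-1→Loc-3 = (44, 300, 0).
Normal n = (Loc-1→Loc-2) × (Loc-1→Loc-3) = (28800, -4224, 109688).
So ∂z/∂E = −n_x/n_z = −0.26256 and ∂z/∂N = −n_y/n_z = 0.03851.
Unit vector along 205° is (sin 205°, cos 205°) = (-0.4226, -0.9063).
Slope in that direction = a·(-0.4226) + b·(-0.9063) = 0.07606.
Apparent dip = arctan|0.07606| = 4.35° (true dip is 14.9°, so apparent ≤ true as expected).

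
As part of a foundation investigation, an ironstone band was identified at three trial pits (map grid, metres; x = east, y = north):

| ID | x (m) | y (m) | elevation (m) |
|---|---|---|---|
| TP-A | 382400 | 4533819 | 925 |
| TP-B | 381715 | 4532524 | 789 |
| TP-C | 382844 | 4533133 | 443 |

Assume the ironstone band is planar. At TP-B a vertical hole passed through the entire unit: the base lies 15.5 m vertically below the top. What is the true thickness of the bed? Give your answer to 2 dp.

Let the plane be z = a·x + b·y + c.
TP-B−TP-A: −685a − 1295b = −136;  TP-C−TP-A: 444a − 686b = −482.
Solving gives a = −0.50809, b = 0.37378.
|∇z| = √(a²+b²) = 0.63076, so dip δ = arctan(0.63076) = 32.24°.
True thickness = vertical thickness × cos δ = 15.5 × cos 32.24° = 13.11 m.

13.11 m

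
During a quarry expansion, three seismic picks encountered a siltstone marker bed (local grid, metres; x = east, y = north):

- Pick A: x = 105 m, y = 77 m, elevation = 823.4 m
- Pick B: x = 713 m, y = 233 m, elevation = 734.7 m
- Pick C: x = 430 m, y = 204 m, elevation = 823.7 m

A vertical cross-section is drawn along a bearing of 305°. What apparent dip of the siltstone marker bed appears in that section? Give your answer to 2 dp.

44.33°

Let the plane be z = a·x + b·y + c.
Pick B−Pick A: 608a + 156b = −88.7;  Pick C−Pick A: 325a + 127b = 0.3.
Solving gives a = −0.42660, b = 1.09405.
Unit vector along 305° is (sin 305°, cos 305°) = (-0.8192, 0.5736).
Slope in that direction = a·(-0.8192) + b·(0.5736) = 0.97697.
Apparent dip = arctan|0.97697| = 44.33° (true dip is 49.6°, so apparent ≤ true as expected).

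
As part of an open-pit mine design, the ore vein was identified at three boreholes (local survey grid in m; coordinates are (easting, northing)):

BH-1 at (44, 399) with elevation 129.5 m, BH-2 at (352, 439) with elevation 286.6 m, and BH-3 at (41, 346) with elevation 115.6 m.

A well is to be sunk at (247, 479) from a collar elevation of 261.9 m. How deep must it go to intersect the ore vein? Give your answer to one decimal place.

16.2 m

Let the plane be z = a·E + b·N + c.
BH-2−BH-1: 308a + 40b = 157.1;  BH-3−BH-1: −3a − 53b = −13.9.
Solving gives a = 0.47953, b = 0.23512.
Then c = 129.5 − a·44 − b·399 = 14.59.
At (247, 479): z_contact = 118.44 + 112.62 + 14.59 = 245.65 m.
Depth below ground = 261.9 − 245.65 = 16.2 m.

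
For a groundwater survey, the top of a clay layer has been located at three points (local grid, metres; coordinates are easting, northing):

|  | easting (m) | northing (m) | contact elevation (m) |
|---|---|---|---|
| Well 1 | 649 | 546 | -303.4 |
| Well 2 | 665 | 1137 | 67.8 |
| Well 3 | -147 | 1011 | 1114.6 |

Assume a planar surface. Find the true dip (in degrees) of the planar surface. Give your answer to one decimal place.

57.1°

Let the plane be z = a·easting + b·northing + c.
Well 2−Well 1: 16a + 591b = 371.2;  Well 3−Well 1: −796a + 465b = 1418.
Solving gives a = −1.39247, b = 0.66579.
Gradient magnitude |∇z| = √(a² + b²) = √(1.93898 + 0.44327) = 1.54346.
True dip = arctan(1.54346) = 57.1°, dipping toward ESE (azimuth ≈ 116°).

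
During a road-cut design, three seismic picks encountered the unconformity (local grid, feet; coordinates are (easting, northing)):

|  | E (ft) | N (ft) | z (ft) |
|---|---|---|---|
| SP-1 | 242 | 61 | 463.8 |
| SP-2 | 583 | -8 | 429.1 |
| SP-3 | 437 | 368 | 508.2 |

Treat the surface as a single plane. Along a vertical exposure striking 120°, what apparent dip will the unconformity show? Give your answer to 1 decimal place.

8.4°

Let the plane be z = a·E + b·N + c.
SP-2−SP-1: 341a − 69b = −34.7;  SP-3−SP-1: 195a + 307b = 44.4.
Solving gives a = −0.06424, b = 0.18543.
Unit vector along 120° is (sin 120°, cos 120°) = (0.8660, -0.5000).
Slope in that direction = a·(0.8660) + b·(-0.5000) = −0.14835.
Apparent dip = arctan|0.14835| = 8.4° (true dip is 11.1°, so apparent ≤ true as expected).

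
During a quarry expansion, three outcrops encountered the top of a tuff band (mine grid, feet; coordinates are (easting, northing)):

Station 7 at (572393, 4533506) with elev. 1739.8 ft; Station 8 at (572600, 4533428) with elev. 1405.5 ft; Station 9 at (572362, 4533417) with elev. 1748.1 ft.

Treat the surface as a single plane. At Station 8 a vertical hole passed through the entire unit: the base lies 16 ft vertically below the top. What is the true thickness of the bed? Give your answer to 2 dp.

8.81 ft

Let the plane be z = a·E + b·N + c.
Station 8−Station 7: 207a − 78b = −334.3;  Station 9−Station 7: −31a − 89b = 8.3.
Solving gives a = −1.45867, b = 0.41482.
|∇z| = √(a²+b²) = 1.51650, so dip δ = arctan(1.51650) = 56.60°.
True thickness = vertical thickness × cos δ = 16 × cos 56.60° = 8.81 ft.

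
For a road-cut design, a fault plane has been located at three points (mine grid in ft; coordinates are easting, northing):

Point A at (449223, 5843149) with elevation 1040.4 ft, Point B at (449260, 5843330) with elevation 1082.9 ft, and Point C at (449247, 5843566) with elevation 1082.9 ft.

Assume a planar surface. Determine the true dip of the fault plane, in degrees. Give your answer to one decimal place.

Let the plane be z = a·easting + b·northing + c.
Point B−Point A: 37a + 181b = 42.5;  Point C−Point A: 24a + 417b = 42.5.
Solving gives a = 0.90483, b = 0.04984.
Gradient magnitude |∇z| = √(a² + b²) = √(0.81871 + 0.00248) = 0.90620.
True dip = arctan(0.90620) = 42.2°, dipping toward W (azimuth ≈ 267°).

42.2°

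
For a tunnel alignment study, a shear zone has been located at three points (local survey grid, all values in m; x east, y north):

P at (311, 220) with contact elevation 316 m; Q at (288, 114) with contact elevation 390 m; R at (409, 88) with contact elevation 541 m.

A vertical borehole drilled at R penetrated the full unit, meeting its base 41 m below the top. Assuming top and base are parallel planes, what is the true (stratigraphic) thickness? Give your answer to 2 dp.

Let the plane be z = a·x + b·y + c.
Q−P: −23a − 106b = 74;  R−P: 98a − 132b = 225.
Solving gives a = 1.04902, b = −0.92573.
|∇z| = √(a²+b²) = 1.39908, so dip δ = arctan(1.39908) = 54.44°.
True thickness = vertical thickness × cos δ = 41 × cos 54.44° = 23.84 m.

23.84 m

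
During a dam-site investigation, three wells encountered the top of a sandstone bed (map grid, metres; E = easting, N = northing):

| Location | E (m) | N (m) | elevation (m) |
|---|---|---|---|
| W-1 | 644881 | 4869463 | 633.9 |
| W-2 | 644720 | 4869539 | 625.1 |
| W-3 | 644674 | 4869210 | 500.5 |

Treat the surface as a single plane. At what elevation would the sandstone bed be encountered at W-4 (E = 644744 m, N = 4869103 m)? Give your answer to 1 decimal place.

Let the plane be z = a·E + b·N + c.
W-2−W-1: −161a + 76b = −8.8;  W-3−W-1: −207a − 253b = −133.4.
Solving gives a = 0.218981670, b = 0.348105906.
Then c = 633.9 − a·644881 − b·4869463 = −1835672.05.
At (644744, 4869103): z = 141187.1 + 1694963.5 − 1835672.05 = 478.6 m.

478.6 m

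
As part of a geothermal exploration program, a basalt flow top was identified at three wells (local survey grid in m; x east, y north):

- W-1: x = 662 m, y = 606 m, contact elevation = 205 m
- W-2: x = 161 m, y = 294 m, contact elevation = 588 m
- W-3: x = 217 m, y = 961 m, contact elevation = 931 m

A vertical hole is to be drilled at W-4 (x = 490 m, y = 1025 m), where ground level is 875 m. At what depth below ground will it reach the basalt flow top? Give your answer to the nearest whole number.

Let the plane be z = a·x + b·y + c.
W-2−W-1: −501a − 312b = 383;  W-3−W-1: −445a + 355b = 726.
Solving gives a = −1.14456, b = 0.61034.
Then c = 205 − a·662 − b·606 = 592.84.
At (490, 1025): z_contact = −560.8 + 625.6 + 592.84 = 657.6 m.
Depth below ground = 875 − 657.6 = 217 m.

217 m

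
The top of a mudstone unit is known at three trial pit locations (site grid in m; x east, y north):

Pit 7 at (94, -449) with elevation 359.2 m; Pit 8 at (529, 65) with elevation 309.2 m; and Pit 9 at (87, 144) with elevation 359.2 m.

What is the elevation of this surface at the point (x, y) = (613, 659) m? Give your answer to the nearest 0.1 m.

Two edge vectors: Pit 7→Pit 8 = (435, 514, -50), Pit 7→Pit 9 = (-7, 593, 0).
Normal n = (Pit 7→Pit 8) × (Pit 7→Pit 9) = (29650, 350, 261553).
So ∂z/∂x = −n_x/n_z = −0.11336 and ∂z/∂y = −n_y/n_z = −0.00134.
Intercept c from Pit 7: 359.2 + 10.66 − 0.60 = 369.26.
At (613, 659): z = −69.5 − 0.9 + 369.26 = 298.9 m.

298.9 m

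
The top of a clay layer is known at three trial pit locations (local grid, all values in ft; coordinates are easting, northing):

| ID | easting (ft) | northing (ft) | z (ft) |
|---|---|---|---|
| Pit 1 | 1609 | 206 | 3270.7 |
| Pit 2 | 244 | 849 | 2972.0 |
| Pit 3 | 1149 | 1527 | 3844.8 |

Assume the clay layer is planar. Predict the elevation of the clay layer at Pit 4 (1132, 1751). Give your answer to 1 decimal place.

Two edge vectors: Pit 1→Pit 2 = (-1365, 643, -298.7), Pit 1→Pit 3 = (-460, 1321, 574.1).
Normal n = (Pit 1→Pit 2) × (Pit 1→Pit 3) = (763729, 921048.5, -1507385).
So ∂z/∂easting = −n_x/n_z = 0.506658 and ∂z/∂northing = −n_y/n_z = 0.611024.
Intercept c from Pit 1: 3270.7 − 815.21 − 125.87 = 2329.62.
At (1132, 1751): z = 573.5 + 1069.9 + 2329.62 = 3973.1 ft.

3973.1 ft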